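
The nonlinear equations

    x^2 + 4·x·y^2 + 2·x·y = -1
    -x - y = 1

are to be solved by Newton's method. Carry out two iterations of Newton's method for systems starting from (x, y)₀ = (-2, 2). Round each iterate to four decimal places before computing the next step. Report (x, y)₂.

At (-2, 2): F = (-35.0000, -1.0000).
Jacobian J = [[2·x + 4·y^2 + 2·y, 8·x·y + 2·x], [-1, -1]].
At the point, J = [[16.0000, -36.0000], [-1.0000, -1.0000]] (det J = -52.0000).
Solving J·Δ = −F gives Δ = (-0.0192, -0.9808).
Then the next iterate is (x, y)₁ = (-2.0192, 1.0192).
Round to (-2.0192, 1.0192) and repeat: F = (-7.428695, 0.0000), J = [[2.155075, -20.502149], [-1.0000, -1.0000]].
Δ = (0.3279, -0.3279), so (x, y)₂ = (-1.6913, 0.6913).

(-1.6913, 0.6913)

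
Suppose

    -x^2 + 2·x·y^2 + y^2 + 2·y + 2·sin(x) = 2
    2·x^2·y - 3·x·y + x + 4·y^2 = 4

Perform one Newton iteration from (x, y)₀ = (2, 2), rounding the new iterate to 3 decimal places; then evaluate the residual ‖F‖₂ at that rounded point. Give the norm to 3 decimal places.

At (2, 2): F = (19.81859, 18.000).
Jacobian J = [[-2·x + 2·y^2 + 2·cos(x), 4·x·y + 2·y + 2], [4·x·y - 3·y + 1, 2·x^2 - 3·x + 8·y]].
At the point, J = [[3.16771, 22.000], [11.000, 18.000]] (det J = -184.98129).
Solving J·Δ = −F gives Δ = (-0.212, -0.870).
Then the next iterate is (x, y)₁ = (1.788, 1.130).
Re-evaluating at (1.788, 1.130): F = (4.85916, 4.05937), so ‖F‖₂ = 6.332.

6.332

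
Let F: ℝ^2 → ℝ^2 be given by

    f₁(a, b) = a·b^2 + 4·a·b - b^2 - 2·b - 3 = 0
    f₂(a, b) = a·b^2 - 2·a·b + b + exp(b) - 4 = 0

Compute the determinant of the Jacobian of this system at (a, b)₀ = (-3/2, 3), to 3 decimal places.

J = [[b^2 + 4·b, 2·a·b + 4·a - 2·b - 2], [b^2 - 2·b, 2·a·b - 2·a + exp(b) + 1]].
At the point, J = [[21.000, -23.000], [3.000, 15.08554]].
det J = 385.796.

385.796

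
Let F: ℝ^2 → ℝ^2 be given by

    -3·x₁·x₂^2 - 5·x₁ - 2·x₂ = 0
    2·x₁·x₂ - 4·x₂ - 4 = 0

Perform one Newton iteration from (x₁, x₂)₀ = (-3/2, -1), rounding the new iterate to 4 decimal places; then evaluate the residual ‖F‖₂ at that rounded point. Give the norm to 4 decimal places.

1.4390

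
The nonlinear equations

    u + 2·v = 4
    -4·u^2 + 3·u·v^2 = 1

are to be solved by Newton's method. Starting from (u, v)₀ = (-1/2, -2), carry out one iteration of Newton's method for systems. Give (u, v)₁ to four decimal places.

(-1.8462, 2.9231)

At (-1/2, -2): F = (-8.5000, -8.0000).
Jacobian J = [[1, 2], [-8·u + 3·v^2, 6·u·v]].
At the point, J = [[1.0000, 2.0000], [16.0000, 6.0000]] (det J = -26.0000).
Solving J·Δ = −F gives Δ = (-1.3462, 4.9231).
Then the next iterate is (u, v)₁ = (-1.8462, 2.9231).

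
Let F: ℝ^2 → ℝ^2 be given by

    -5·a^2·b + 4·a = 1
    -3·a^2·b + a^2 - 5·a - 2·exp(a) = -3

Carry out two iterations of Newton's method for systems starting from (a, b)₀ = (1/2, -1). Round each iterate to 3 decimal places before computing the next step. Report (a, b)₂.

(0.170, -2.176)

At (1/2, -1): F = (2.250, -1.79744).
Jacobian J = [[-10·a·b + 4, -5·a^2], [-6·a·b + 2·a - 2·exp(a) - 5, -3·a^2]].
At the point, J = [[9.000, -1.250], [-4.29744, -0.750]] (det J = -12.12180).
Solving J·Δ = −F gives Δ = (-0.325, -0.537).
Then the next iterate is (a, b)₁ = (0.175, -1.537).
Round to (0.175, -1.537) and repeat: F = (-0.06465, -0.08566), J = [[6.68975, -0.15312], [-5.41864, -0.09187]].
Δ = (-0.005, -0.639), so (a, b)₂ = (0.170, -2.176).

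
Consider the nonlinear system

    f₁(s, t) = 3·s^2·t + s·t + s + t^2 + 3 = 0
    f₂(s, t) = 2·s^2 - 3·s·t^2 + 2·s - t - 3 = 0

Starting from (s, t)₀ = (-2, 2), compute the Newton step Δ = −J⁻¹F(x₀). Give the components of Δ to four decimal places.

At (-2, 2): F = (25.0000, 23.0000).
Jacobian J = [[6·s·t + t + 1, 3·s^2 + s + 2·t], [4·s - 3·t^2 + 2, -6·s·t - 1]].
At the point, J = [[-21.0000, 14.0000], [-18.0000, 23.0000]] (det J = -231.0000).
Solving J·Δ = −F gives Δ = (1.0952, -0.1429).

(1.0952, -0.1429)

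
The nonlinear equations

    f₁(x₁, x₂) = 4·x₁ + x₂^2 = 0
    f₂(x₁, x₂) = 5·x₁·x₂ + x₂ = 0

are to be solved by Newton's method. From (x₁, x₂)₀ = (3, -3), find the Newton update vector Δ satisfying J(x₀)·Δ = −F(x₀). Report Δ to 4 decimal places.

At (3, -3): F = (21.0000, -48.0000).
Jacobian J = [[4, 2·x₂], [5·x₂, 5·x₁ + 1]].
At the point, J = [[4.0000, -6.0000], [-15.0000, 16.0000]] (det J = -26.0000).
Solving J·Δ = −F gives Δ = (1.8462, 4.7308).

(1.8462, 4.7308)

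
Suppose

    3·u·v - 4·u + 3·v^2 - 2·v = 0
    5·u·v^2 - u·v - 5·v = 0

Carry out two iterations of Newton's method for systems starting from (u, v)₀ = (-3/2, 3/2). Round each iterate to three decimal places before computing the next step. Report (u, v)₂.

At (-3/2, 3/2): F = (3.000, -22.125).
Jacobian J = [[3·v - 4, 3·u + 6·v - 2], [5·v^2 - v, 10·u·v - u - 5]].
At the point, J = [[0.500, 2.500], [9.750, -26.000]] (det J = -37.375).
Solving J·Δ = −F gives Δ = (-0.607, -1.079).
Then the next iterate is (u, v)₁ = (-2.107, 0.421).
Round to (-2.107, 0.421) and repeat: F = (5.45658, -3.08519), J = [[-2.737, -5.795], [0.46520, -11.76347]].
Δ = (2.352, -0.169), so (u, v)₂ = (0.245, 0.252).

(0.245, 0.252)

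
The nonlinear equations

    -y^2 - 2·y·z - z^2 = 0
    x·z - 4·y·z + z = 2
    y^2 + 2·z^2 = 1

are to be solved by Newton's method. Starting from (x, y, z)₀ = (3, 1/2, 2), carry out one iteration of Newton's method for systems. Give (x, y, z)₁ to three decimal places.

At (3, 1/2, 2): F = (-6.250, 2.000, 7.250).
Jacobian J = [[0, -2·y - 2·z, -2·y - 2·z], [z, -4·z, x - 4·y + 1], [0, 2·y, 4·z]].
At the point, J = [[0.000, -5.000, -5.000], [2.000, -8.000, 2.000], [0.000, 1.000, 8.000]] (det J = 70.000).
Solving J·Δ = −F gives Δ = (-1.714, -0.393, -0.857).
Then the next iterate is (x, y, z)₁ = (1.286, 0.107, 1.143).

(1.286, 0.107, 1.143)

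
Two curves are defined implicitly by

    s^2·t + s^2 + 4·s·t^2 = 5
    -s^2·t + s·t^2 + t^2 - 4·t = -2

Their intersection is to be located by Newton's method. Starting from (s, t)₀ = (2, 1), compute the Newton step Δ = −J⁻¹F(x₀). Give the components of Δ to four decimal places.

At (2, 1): F = (11.0000, -3.0000).
Jacobian J = [[2·s·t + 2·s + 4·t^2, s^2 + 8·s·t], [-2·s·t + t^2, -s^2 + 2·s·t + 2·t - 4]].
At the point, J = [[12.0000, 20.0000], [-3.0000, -2.0000]] (det J = 36.0000).
Solving J·Δ = −F gives Δ = (-1.0556, 0.0833).

(-1.0556, 0.0833)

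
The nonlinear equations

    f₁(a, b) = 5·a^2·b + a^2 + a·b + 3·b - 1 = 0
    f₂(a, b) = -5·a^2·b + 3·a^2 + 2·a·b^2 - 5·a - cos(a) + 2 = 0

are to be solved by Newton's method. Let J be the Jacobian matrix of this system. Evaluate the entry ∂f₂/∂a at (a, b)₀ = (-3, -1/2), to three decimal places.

∂f₂/∂a = -10·a·b + 6·a + 2·b^2 + sin(a) - 5.
At (-3, -1/2) this is -37.641.

-37.641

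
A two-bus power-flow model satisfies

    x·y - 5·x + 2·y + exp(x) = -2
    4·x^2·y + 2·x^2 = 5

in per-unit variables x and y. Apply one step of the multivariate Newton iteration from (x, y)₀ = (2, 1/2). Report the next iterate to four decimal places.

At (2, 1/2): F = (1.389056, 11.0000).
Jacobian J = [[y + exp(x) - 5, x + 2], [8·x·y + 4·x, 4·x^2]].
At the point, J = [[2.889056, 4.0000], [16.0000, 16.0000]] (det J = -17.775102).
Solving J·Δ = −F gives Δ = (-1.2250, 0.5375).
Then the next iterate is (x, y)₁ = (0.7750, 1.0375).

(0.7750, 1.0375)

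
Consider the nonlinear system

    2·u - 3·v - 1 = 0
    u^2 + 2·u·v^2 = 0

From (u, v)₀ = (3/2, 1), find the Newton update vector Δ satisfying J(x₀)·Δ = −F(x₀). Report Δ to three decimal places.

(-0.361, -0.574)

At (3/2, 1): F = (-1.000, 5.250).
Jacobian J = [[2, -3], [2·u + 2·v^2, 4·u·v]].
At the point, J = [[2.000, -3.000], [5.000, 6.000]] (det J = 27.000).
Solving J·Δ = −F gives Δ = (-0.361, -0.574).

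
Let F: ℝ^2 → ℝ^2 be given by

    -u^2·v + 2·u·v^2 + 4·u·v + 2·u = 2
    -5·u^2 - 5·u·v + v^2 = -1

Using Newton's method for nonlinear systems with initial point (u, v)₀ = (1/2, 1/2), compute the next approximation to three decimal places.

At (1/2, 1/2): F = (0.125, -1.250).
Jacobian J = [[-2·u·v + 2·v^2 + 4·v + 2, -u^2 + 4·u·v + 4·u], [-10·u - 5·v, -5·u + 2·v]].
At the point, J = [[4.000, 2.750], [-7.500, -1.500]] (det J = 14.625).
Solving J·Δ = −F gives Δ = (-0.222, 0.278).
Then the next iterate is (u, v)₁ = (0.278, 0.778).

(0.278, 0.778)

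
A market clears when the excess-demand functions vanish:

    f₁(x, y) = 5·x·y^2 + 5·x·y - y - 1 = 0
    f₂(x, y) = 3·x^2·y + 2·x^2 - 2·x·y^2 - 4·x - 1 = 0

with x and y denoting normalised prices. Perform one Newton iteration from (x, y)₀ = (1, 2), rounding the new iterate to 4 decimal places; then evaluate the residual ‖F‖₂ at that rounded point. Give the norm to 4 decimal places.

7.1040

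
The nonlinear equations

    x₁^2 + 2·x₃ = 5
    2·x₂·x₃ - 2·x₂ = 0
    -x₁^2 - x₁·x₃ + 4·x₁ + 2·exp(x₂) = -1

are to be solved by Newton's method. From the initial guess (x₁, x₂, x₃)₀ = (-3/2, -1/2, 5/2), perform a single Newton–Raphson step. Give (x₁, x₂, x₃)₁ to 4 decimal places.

At (-3/2, -1/2, 5/2): F = (2.2500, -1.5000, -2.286939).
Jacobian J = [[2·x₁, 0, 2], [0, 2·x₃ - 2, 2·x₂], [-2·x₁ - x₃ + 4, 2·exp(x₂), -x₁]].
At the point, J = [[-3.0000, 0.0000, 2.0000], [0.0000, 3.0000, -1.0000], [4.5000, 1.213061, 1.5000]] (det J = -44.139184).
Solving J·Δ = −F gives Δ = (0.5196, 0.3848, -0.3455).
Then the next iterate is (x₁, x₂, x₃)₁ = (-0.9804, -0.1152, 2.1545).

(-0.9804, -0.1152, 2.1545)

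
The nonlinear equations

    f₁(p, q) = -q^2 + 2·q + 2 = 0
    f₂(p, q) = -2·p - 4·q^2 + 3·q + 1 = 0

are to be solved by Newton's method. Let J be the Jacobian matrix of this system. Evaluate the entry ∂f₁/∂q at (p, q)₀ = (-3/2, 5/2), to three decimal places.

-3.000

∂f₁/∂q = -2·q + 2.
At (-3/2, 5/2) this is -3.000.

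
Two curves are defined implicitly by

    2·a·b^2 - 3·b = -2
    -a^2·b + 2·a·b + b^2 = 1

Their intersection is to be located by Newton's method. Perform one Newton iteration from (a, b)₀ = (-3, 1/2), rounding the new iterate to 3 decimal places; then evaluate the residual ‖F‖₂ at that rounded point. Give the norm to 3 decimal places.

2.104

At (-3, 1/2): F = (-1.000, -8.250).
Jacobian J = [[2·b^2, 4·a·b - 3], [-2·a·b + 2·b, -a^2 + 2·a + 2·b]].
At the point, J = [[0.500, -9.000], [4.000, -14.000]] (det J = 29.000).
Solving J·Δ = −F gives Δ = (2.078, 0.004).
Then the next iterate is (a, b)₁ = (-0.922, 0.504).
Re-evaluating at (-0.922, 0.504): F = (0.01959, -2.10380), so ‖F‖₂ = 2.104.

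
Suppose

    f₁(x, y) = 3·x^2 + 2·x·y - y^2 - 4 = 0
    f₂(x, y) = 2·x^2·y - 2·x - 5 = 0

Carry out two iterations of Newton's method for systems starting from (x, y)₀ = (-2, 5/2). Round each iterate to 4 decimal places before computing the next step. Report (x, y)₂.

(-1.4186, 0.6967)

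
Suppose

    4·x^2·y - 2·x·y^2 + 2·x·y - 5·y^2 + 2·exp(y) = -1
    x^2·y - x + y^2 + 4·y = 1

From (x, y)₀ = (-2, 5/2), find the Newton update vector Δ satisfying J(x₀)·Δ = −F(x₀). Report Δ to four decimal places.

At (-2, 5/2): F = (49.114988, 27.2500).
Jacobian J = [[8·x·y - 2·y^2 + 2·y, 4·x^2 - 4·x·y + 2·x - 10·y + 2·exp(y)], [2·x·y - 1, x^2 + 2·y + 4]].
At the point, J = [[-47.5000, 31.364988], [-11.0000, 13.0000]] (det J = -272.485133).
Solving J·Δ = −F gives Δ = (-0.7934, -2.7675).

(-0.7934, -2.7675)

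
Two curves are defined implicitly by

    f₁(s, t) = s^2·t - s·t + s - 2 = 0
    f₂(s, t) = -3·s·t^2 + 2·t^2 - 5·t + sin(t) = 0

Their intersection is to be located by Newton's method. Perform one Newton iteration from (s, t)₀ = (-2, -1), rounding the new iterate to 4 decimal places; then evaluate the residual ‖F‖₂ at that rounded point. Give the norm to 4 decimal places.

5.2203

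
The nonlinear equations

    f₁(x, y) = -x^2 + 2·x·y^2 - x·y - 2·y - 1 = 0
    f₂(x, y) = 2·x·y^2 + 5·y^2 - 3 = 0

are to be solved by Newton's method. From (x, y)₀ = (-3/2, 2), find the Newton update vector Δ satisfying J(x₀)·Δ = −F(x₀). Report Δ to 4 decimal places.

(0.3924, -1.0174)

At (-3/2, 2): F = (-16.2500, 5.0000).
Jacobian J = [[-2·x + 2·y^2 - y, 4·x·y - x - 2], [2·y^2, 4·x·y + 10·y]].
At the point, J = [[9.0000, -12.5000], [8.0000, 8.0000]] (det J = 172.0000).
Solving J·Δ = −F gives Δ = (0.3924, -1.0174).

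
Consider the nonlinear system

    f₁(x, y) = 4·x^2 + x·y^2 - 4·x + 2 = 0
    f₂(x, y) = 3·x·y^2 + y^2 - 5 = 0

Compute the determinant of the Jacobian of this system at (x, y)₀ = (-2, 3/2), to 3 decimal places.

J = [[8·x + y^2 - 4, 2·x·y], [3·y^2, 6·x·y + 2·y]].
At the point, J = [[-17.750, -6.000], [6.750, -15.000]].
det J = 306.750.

306.750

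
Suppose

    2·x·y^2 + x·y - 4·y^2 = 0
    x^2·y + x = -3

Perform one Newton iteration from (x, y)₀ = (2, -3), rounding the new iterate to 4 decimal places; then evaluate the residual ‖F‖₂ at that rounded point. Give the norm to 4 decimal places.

2.0058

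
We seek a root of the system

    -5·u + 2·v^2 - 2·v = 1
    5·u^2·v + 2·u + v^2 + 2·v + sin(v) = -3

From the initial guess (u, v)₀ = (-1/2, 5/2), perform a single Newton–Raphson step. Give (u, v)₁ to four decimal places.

(0.9704, 2.2940)

At (-1/2, 5/2): F = (9.0000, 16.973472).
Jacobian J = [[-5, 4·v - 2], [10·u·v + 2, 5·u^2 + 2·v + cos(v) + 2]].
At the point, J = [[-5.0000, 8.0000], [-10.5000, 7.448856]] (det J = 46.755718).
Solving J·Δ = −F gives Δ = (1.4704, -0.2060).
Then the next iterate is (u, v)₁ = (0.9704, 2.2940).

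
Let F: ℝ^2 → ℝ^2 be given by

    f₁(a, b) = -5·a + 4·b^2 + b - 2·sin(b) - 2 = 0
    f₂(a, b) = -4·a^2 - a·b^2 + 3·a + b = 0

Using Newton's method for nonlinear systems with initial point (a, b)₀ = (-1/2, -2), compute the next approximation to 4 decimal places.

At (-1/2, -2): F = (16.318595, -2.5000).
Jacobian J = [[-5, 8·b - 2·cos(b) + 1], [-8·a - b^2 + 3, -2·a·b + 1]].
At the point, J = [[-5.0000, -14.167706], [3.0000, -1.0000]] (det J = 47.503119).
Solving J·Δ = −F gives Δ = (1.0891, 0.7674).
Then the next iterate is (a, b)₁ = (0.5891, -1.2326).

(0.5891, -1.2326)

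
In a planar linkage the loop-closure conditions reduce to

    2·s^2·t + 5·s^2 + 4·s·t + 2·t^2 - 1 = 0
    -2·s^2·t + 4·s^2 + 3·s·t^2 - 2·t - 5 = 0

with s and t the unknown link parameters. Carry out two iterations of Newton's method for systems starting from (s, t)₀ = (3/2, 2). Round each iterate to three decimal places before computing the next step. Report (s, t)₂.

At (3/2, 2): F = (39.250, 9.000).
Jacobian J = [[4·s·t + 10·s + 4·t, 2·s^2 + 4·s + 4·t], [-4·s·t + 8·s + 3·t^2, -2·s^2 + 6·s·t - 2]].
At the point, J = [[35.000, 18.500], [12.000, 11.500]] (det J = 180.500).
Solving J·Δ = −F gives Δ = (-1.578, 0.864).
Then the next iterate is (s, t)₁ = (-0.078, 2.864).
Round to (-0.078, 2.864) and repeat: F = (14.57669, -12.65790), J = [[9.78243, 11.15617], [24.87706, -3.35252]].
Δ = (0.298, -1.568), so (s, t)₂ = (0.220, 1.296).

(0.220, 1.296)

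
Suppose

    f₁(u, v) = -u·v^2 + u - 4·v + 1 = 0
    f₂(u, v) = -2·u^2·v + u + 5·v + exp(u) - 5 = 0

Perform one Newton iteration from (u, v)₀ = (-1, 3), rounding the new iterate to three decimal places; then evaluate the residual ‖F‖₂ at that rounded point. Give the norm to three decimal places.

1.090

At (-1, 3): F = (-3.000, 3.36788).
Jacobian J = [[-v^2 + 1, -2·u·v - 4], [-4·u·v + exp(u) + 1, -2·u^2 + 5]].
At the point, J = [[-8.000, 2.000], [13.36788, 3.000]] (det J = -50.73576).
Solving J·Δ = −F gives Δ = (-0.310, 0.259).
Then the next iterate is (u, v)₁ = (-1.310, 3.259).
Re-evaluating at (-1.310, 3.259): F = (0.56762, -0.93072), so ‖F‖₂ = 1.090.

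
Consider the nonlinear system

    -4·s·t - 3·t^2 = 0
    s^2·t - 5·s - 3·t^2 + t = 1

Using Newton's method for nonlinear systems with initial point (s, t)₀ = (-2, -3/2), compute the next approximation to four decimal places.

(0.5858, -1.3097)

At (-2, -3/2): F = (-18.7500, -5.2500).
Jacobian J = [[-4·t, -4·s - 6·t], [2·s·t - 5, s^2 - 6·t + 1]].
At the point, J = [[6.0000, 17.0000], [1.0000, 14.0000]] (det J = 67.0000).
Solving J·Δ = −F gives Δ = (2.5858, 0.1903).
Then the next iterate is (s, t)₁ = (0.5858, -1.3097).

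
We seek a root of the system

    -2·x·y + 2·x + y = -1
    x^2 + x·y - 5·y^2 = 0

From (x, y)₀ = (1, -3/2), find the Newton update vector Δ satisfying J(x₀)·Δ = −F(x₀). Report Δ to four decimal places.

(-0.7484, 0.7578)

At (1, -3/2): F = (4.5000, -11.7500).
Jacobian J = [[-2·y + 2, -2·x + 1], [2·x + y, x - 10·y]].
At the point, J = [[5.0000, -1.0000], [0.5000, 16.0000]] (det J = 80.5000).
Solving J·Δ = −F gives Δ = (-0.7484, 0.7578).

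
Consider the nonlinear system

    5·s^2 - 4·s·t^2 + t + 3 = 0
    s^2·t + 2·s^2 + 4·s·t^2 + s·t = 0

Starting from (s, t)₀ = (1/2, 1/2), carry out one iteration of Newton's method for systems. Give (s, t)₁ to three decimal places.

(-0.371, 1.267)

At (1/2, 1/2): F = (4.250, 1.375).
Jacobian J = [[10·s - 4·t^2, -8·s·t + 1], [2·s·t + 4·s + 4·t^2 + t, s^2 + 8·s·t + s]].
At the point, J = [[4.000, -1.000], [4.000, 2.750]] (det J = 15.000).
Solving J·Δ = −F gives Δ = (-0.871, 0.767).
Then the next iterate is (s, t)₁ = (-0.371, 1.267).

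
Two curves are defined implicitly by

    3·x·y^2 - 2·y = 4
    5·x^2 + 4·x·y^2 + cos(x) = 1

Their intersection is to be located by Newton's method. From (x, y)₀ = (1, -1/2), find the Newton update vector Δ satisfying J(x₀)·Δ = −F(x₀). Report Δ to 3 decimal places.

At (1, -1/2): F = (-2.250, 5.54030).
Jacobian J = [[3·y^2, 6·x·y - 2], [10·x + 4·y^2 - sin(x), 8·x·y]].
At the point, J = [[0.750, -5.000], [10.15853, -4.000]] (det J = 47.79265).
Solving J·Δ = −F gives Δ = (-0.768, -0.565).

(-0.768, -0.565)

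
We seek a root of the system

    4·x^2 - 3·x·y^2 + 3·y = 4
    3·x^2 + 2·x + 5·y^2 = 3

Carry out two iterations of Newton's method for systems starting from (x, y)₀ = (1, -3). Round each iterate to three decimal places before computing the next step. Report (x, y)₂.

At (1, -3): F = (-36.000, 47.000).
Jacobian J = [[8·x - 3·y^2, -6·x·y + 3], [6·x + 2, 10·y]].
At the point, J = [[-19.000, 21.000], [8.000, -30.000]] (det J = 402.000).
Solving J·Δ = −F gives Δ = (-0.231, 1.505).
Then the next iterate is (x, y)₁ = (0.769, -1.495).
Round to (0.769, -1.495) and repeat: F = (-11.27576, 11.48721), J = [[-0.55308, 9.89793], [6.614, -14.950]].
Δ = (0.959, 1.193), so (x, y)₂ = (1.728, -0.302).

(1.728, -0.302)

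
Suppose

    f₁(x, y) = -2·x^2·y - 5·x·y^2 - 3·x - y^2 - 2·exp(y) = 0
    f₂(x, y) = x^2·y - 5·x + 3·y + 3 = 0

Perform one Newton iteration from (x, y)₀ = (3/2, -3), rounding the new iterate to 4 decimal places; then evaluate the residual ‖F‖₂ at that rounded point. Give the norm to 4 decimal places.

At (3/2, -3): F = (-67.599574, -20.2500).
Jacobian J = [[-4·x·y - 5·y^2 - 3, -2·x^2 - 10·x·y - 2·y - 2·exp(y)], [2·x·y - 5, x^2 + 3]].
At the point, J = [[-30.0000, 46.400426], [-14.0000, 5.2500]] (det J = 492.105962).
Solving J·Δ = −F gives Δ = (-1.1882, 0.6887).
Then the next iterate is (x, y)₁ = (0.3118, -2.3113).
Re-evaluating at (0.3118, -2.3113): F = (-14.354713, -5.717603), so ‖F‖₂ = 15.4515.

15.4515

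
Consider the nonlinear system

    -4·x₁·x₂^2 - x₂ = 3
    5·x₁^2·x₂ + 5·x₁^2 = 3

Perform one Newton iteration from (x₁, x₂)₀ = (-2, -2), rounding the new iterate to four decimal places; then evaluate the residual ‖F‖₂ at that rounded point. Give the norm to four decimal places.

At (-2, -2): F = (31.0000, -23.0000).
Jacobian J = [[-4·x₂^2, -8·x₁·x₂ - 1], [10·x₁·x₂ + 10·x₁, 5·x₁^2]].
At the point, J = [[-16.0000, -33.0000], [20.0000, 20.0000]] (det J = 340.0000).
Solving J·Δ = −F gives Δ = (0.4088, 0.7412).
Then the next iterate is (x₁, x₂)₁ = (-1.5912, -1.2588).
Re-evaluating at (-1.5912, -1.2588): F = (8.344318, -6.276301), so ‖F‖₂ = 10.4412.

10.4412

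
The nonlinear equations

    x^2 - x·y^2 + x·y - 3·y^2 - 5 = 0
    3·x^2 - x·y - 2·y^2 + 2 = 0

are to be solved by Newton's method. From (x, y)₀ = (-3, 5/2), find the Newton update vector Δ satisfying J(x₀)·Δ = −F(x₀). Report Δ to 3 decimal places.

At (-3, 5/2): F = (-3.500, 24.000).
Jacobian J = [[2·x - y^2 + y, -2·x·y + x - 6·y], [6·x - y, -x - 4·y]].
At the point, J = [[-9.750, -3.000], [-20.500, -7.000]] (det J = 6.750).
Solving J·Δ = −F gives Δ = (-14.296, 45.296).

(-14.296, 45.296)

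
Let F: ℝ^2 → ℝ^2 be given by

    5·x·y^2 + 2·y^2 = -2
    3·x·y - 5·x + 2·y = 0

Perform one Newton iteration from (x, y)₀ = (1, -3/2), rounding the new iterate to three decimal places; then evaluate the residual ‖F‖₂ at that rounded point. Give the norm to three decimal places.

At (1, -3/2): F = (17.750, -12.500).
Jacobian J = [[5·y^2, 10·x·y + 4·y], [3·y - 5, 3·x + 2]].
At the point, J = [[11.250, -21.000], [-9.500, 5.000]] (det J = -143.250).
Solving J·Δ = −F gives Δ = (-1.213, 0.195).
Then the next iterate is (x, y)₁ = (-0.213, -1.305).
Re-evaluating at (-0.213, -1.305): F = (3.59233, -0.71110), so ‖F‖₂ = 3.662.

3.662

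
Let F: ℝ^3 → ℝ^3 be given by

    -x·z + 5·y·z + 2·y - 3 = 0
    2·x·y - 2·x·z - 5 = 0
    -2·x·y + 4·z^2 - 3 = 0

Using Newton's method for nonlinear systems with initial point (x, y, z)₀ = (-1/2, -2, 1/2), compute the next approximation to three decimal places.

At (-1/2, -2, 1/2): F = (-11.750, -2.500, -4.000).
Jacobian J = [[-z, 5·z + 2, -x + 5·y], [2·y - 2·z, 2·x, -2·x], [-2·y, -2·x, 8·z]].
At the point, J = [[-0.500, 4.500, -9.500], [-5.000, -1.000, 1.000], [4.000, 1.000, 4.000]] (det J = 120.000).
Solving J·Δ = −F gives Δ = (-1.229, 4.700, 1.054).
Then the next iterate is (x, y, z)₁ = (-1.729, 2.700, 1.554).

(-1.729, 2.700, 1.554)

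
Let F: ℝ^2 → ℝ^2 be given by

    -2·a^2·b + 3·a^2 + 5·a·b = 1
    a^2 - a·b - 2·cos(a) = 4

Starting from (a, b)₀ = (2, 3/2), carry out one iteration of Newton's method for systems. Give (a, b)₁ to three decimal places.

(0.999, -1.746)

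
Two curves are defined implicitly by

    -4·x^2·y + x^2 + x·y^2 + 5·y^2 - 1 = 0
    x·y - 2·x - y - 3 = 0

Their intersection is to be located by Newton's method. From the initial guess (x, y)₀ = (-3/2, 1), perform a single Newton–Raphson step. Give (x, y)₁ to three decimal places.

(-1.292, -0.083)

At (-3/2, 1): F = (-4.250, -2.500).
Jacobian J = [[-8·x·y + 2·x + y^2, -4·x^2 + 2·x·y + 10·y], [y - 2, x - 1]].
At the point, J = [[10.000, -2.000], [-1.000, -2.500]] (det J = -27.000).
Solving J·Δ = −F gives Δ = (0.208, -1.083).
Then the next iterate is (x, y)₁ = (-1.292, -0.083).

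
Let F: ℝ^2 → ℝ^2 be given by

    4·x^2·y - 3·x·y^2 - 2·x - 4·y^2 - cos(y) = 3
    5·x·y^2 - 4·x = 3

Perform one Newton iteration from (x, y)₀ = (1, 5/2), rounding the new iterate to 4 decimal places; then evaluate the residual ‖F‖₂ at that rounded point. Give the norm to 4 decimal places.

At (1, 5/2): F = (-37.948856, 24.2500).
Jacobian J = [[8·x·y - 3·y^2 - 2, 4·x^2 - 6·x·y - 8·y + sin(y)], [5·y^2 - 4, 10·x·y]].
At the point, J = [[-0.7500, -30.401528], [27.2500, 25.0000]] (det J = 809.691634).
Solving J·Δ = −F gives Δ = (0.2612, -1.2547).
Then the next iterate is (x, y)₁ = (1.2612, 1.2453).
Re-evaluating at (1.2612, 1.2453): F = (-9.989545, 1.734369), so ‖F‖₂ = 10.1390.

10.1390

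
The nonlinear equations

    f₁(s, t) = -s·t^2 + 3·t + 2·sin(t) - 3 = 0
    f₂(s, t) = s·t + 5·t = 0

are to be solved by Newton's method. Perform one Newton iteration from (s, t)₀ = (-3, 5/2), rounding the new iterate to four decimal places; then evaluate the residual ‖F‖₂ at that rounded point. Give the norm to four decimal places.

At (-3, 5/2): F = (24.446944, 5.0000).
Jacobian J = [[-t^2, -2·s·t + 2·cos(t) + 3], [t, s + 5]].
At the point, J = [[-6.2500, 16.397713], [2.5000, 2.0000]] (det J = -53.494282).
Solving J·Δ = −F gives Δ = (-0.6187, -1.7267).
Then the next iterate is (s, t)₁ = (-3.6187, 0.7733).
Re-evaluating at (-3.6187, 0.7733): F = (2.880858, 1.068159), so ‖F‖₂ = 3.0725.

3.0725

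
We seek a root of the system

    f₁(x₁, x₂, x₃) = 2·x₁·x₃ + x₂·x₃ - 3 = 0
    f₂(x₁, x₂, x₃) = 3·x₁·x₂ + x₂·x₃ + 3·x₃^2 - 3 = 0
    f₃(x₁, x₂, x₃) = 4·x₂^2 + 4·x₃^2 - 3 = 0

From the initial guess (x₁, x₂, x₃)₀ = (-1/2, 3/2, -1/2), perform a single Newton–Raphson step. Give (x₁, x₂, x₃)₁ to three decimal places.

(-12.156, -7.781, -26.594)

At (-1/2, 3/2, -1/2): F = (-3.250, -5.250, 7.000).
Jacobian J = [[2·x₃, x₃, 2·x₁ + x₂], [3·x₂, 3·x₁ + x₃, x₂ + 6·x₃], [0, 8·x₂, 8·x₃]].
At the point, J = [[-1.000, -0.500, 0.500], [4.500, -2.000, -1.500], [0.000, 12.000, -4.000]] (det J = -8.000).
Solving J·Δ = −F gives Δ = (-11.656, -9.281, -26.094).
Then the next iterate is (x₁, x₂, x₃)₁ = (-12.156, -7.781, -26.594).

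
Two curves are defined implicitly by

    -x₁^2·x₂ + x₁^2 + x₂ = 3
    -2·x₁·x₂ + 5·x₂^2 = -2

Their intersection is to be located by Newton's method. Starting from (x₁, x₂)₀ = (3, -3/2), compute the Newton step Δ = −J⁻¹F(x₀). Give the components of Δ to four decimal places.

(-0.6873, 0.9613)

At (3, -3/2): F = (18.0000, 22.2500).
Jacobian J = [[-2·x₁·x₂ + 2·x₁, -x₁^2 + 1], [-2·x₂, -2·x₁ + 10·x₂]].
At the point, J = [[15.0000, -8.0000], [3.0000, -21.0000]] (det J = -291.0000).
Solving J·Δ = −F gives Δ = (-0.6873, 0.9613).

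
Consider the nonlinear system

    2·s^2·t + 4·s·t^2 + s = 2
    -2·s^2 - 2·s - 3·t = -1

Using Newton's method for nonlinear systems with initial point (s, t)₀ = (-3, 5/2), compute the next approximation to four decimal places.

(-1.4444, 1.5185)

At (-3, 5/2): F = (-35.0000, -18.5000).
Jacobian J = [[4·s·t + 4·t^2 + 1, 2·s^2 + 8·s·t], [-4·s - 2, -3]].
At the point, J = [[-4.0000, -42.0000], [10.0000, -3.0000]] (det J = 432.0000).
Solving J·Δ = −F gives Δ = (1.5556, -0.9815).
Then the next iterate is (s, t)₁ = (-1.4444, 1.5185).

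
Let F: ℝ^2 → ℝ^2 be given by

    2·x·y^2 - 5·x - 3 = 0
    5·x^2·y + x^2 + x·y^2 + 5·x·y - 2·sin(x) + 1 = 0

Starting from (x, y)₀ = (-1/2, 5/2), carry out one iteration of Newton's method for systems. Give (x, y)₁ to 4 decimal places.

At (-1/2, 5/2): F = (-6.7500, -4.041149).
Jacobian J = [[2·y^2 - 5, 4·x·y], [10·x·y + 2·x + y^2 + 5·y - 2·cos(x), 5·x^2 + 2·x·y + 5·x]].
At the point, J = [[7.5000, -5.0000], [3.494835, -3.7500]] (det J = -10.650826).
Solving J·Δ = −F gives Δ = (0.4795, -0.6308).
Then the next iterate is (x, y)₁ = (-0.0205, 1.8692).

(-0.0205, 1.8692)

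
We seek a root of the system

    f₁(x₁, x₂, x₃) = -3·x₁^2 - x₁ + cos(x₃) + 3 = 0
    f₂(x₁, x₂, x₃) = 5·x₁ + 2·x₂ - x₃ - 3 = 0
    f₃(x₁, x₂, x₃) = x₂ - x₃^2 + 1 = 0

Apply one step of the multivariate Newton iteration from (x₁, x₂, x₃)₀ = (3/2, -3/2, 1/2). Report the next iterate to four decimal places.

(1.0825, -1.1627, 0.0873)

At (3/2, -3/2, 1/2): F = (-4.372417, 1.0000, -0.7500).
Jacobian J = [[-6·x₁ - 1, 0, -sin(x₃)], [5, 2, -1], [0, 1, -2·x₃]].
At the point, J = [[-10.0000, 0.0000, -0.479426], [5.0000, 2.0000, -1.0000], [0.0000, 1.0000, -1.0000]] (det J = 7.602872).
Solving J·Δ = −F gives Δ = (-0.4175, 0.3373, -0.4127).
Then the next iterate is (x₁, x₂, x₃)₁ = (1.0825, -1.1627, 0.0873).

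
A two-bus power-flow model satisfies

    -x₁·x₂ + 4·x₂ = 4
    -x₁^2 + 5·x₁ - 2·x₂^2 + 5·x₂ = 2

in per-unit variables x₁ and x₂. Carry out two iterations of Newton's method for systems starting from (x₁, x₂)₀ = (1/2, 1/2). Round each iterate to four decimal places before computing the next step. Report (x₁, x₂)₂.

(-0.1961, 0.9563)

At (1/2, 1/2): F = (-2.2500, 2.2500).
Jacobian J = [[-x₂, -x₁ + 4], [-2·x₁ + 5, -4·x₂ + 5]].
At the point, J = [[-0.5000, 3.5000], [4.0000, 3.0000]] (det J = -15.5000).
Solving J·Δ = −F gives Δ = (-0.9435, 0.5081).
Then the next iterate is (x₁, x₂)₁ = (-0.4435, 1.0081).
Round to (-0.4435, 1.0081) and repeat: F = (0.479492, -1.406223), J = [[-1.0081, 4.4435], [5.8870, 0.9676]].
Δ = (0.2474, -0.0518), so (x₁, x₂)₂ = (-0.1961, 0.9563).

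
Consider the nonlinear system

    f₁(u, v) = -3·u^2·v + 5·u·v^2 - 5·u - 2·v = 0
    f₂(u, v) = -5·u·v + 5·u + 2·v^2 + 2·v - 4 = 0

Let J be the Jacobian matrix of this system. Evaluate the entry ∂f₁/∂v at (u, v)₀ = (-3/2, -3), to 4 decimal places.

36.2500

∂f₁/∂v = -3·u^2 + 10·u·v - 2.
At (-3/2, -3) this is 36.2500.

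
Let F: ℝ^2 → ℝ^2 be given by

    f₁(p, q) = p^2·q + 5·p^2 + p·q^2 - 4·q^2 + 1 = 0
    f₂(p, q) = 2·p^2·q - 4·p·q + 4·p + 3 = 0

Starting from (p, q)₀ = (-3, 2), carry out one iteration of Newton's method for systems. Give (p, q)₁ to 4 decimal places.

(-1.7745, 1.4438)

At (-3, 2): F = (36.0000, 51.0000).
Jacobian J = [[2·p·q + 10·p + q^2, p^2 + 2·p·q - 8·q], [4·p·q - 4·q + 4, 2·p^2 - 4·p]].
At the point, J = [[-38.0000, -19.0000], [-28.0000, 30.0000]] (det J = -1672.0000).
Solving J·Δ = −F gives Δ = (1.2255, -0.5562).
Then the next iterate is (p, q)₁ = (-1.7745, 1.4438).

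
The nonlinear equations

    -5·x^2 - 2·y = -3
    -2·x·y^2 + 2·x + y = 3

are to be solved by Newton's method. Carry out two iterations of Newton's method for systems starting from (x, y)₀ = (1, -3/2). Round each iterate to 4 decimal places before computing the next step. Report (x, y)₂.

(0.7129, 0.3231)

At (1, -3/2): F = (1.0000, -7.0000).
Jacobian J = [[-10·x, -2], [-2·y^2 + 2, -4·x·y + 1]].
At the point, J = [[-10.0000, -2.0000], [-2.5000, 7.0000]] (det J = -75.0000).
Solving J·Δ = −F gives Δ = (-0.0933, 0.9667).
Then the next iterate is (x, y)₁ = (0.9067, -0.5333).
Round to (0.9067, -0.5333) and repeat: F = (-0.043924, -2.235647), J = [[-9.0670, -2.0000], [1.431182, 2.934172]].
Δ = (-0.1938, 0.8564), so (x, y)₂ = (0.7129, 0.3231).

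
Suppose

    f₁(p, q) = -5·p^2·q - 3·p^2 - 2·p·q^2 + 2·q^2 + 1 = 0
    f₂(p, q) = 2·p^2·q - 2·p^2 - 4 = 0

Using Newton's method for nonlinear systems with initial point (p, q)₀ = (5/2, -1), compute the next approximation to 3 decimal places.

At (5/2, -1): F = (10.500, -29.000).
Jacobian J = [[-10·p·q - 6·p - 2·q^2, -5·p^2 - 4·p·q + 4·q], [4·p·q - 4·p, 2·p^2]].
At the point, J = [[8.000, -25.250], [-20.000, 12.500]] (det J = -405.000).
Solving J·Δ = −F gives Δ = (-1.484, -0.054).
Then the next iterate is (p, q)₁ = (1.016, -1.054).

(1.016, -1.054)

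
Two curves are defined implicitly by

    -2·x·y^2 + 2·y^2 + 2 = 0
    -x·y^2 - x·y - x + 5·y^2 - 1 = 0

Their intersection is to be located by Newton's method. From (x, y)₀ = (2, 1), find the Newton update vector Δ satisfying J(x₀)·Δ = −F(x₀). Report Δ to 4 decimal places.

(-0.4000, 0.2000)

At (2, 1): F = (0.0000, -2.0000).
Jacobian J = [[-2·y^2, -4·x·y + 4·y], [-y^2 - y - 1, -2·x·y - x + 10·y]].
At the point, J = [[-2.0000, -4.0000], [-3.0000, 4.0000]] (det J = -20.0000).
Solving J·Δ = −F gives Δ = (-0.4000, 0.2000).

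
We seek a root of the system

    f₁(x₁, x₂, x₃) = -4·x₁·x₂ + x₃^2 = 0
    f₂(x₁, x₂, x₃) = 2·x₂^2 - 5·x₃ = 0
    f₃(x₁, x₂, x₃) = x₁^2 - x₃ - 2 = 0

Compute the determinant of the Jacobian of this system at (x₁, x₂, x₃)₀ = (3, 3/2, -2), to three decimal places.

540.000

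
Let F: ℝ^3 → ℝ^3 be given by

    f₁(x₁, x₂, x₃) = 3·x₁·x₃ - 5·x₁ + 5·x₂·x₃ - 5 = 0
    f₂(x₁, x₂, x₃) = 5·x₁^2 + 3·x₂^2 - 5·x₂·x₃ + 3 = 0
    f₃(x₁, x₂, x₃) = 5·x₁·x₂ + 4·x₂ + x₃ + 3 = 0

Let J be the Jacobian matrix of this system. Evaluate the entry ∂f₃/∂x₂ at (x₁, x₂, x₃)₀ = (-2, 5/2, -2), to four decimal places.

-6.0000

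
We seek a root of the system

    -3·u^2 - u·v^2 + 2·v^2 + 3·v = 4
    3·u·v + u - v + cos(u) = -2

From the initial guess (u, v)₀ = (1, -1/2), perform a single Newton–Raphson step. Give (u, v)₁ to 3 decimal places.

At (1, -1/2): F = (-8.250, 2.54030).
Jacobian J = [[-6·u - v^2, -2·u·v + 4·v + 3], [3·v - sin(u) + 1, 3·u - 1]].
At the point, J = [[-6.250, 2.000], [-1.34147, 2.000]] (det J = -9.81706).
Solving J·Δ = −F gives Δ = (-2.198, -2.745).
Then the next iterate is (u, v)₁ = (-1.198, -3.245).

(-1.198, -3.245)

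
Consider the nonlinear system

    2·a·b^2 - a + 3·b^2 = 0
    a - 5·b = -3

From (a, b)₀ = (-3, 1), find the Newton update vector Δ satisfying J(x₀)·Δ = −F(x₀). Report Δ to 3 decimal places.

(30.000, 5.000)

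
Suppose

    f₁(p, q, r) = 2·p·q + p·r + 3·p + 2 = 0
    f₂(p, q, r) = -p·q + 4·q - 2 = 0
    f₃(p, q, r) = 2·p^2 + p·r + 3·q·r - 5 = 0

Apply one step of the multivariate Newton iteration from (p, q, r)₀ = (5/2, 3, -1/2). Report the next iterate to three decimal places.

At (5/2, 3, -1/2): F = (23.250, 2.500, 1.750).
Jacobian J = [[2·q + r + 3, 2·p, p], [-q, -p + 4, 0], [4·p + r, 3·r, p + 3·q]].
At the point, J = [[8.500, 5.000, 2.500], [-3.000, 1.500, 0.000], [9.500, -1.500, 11.500]] (det J = 294.750).
Solving J·Δ = −F gives Δ = (-0.819, -3.304, 0.093).
Then the next iterate is (p, q, r)₁ = (1.681, -0.304, -0.407).

(1.681, -0.304, -0.407)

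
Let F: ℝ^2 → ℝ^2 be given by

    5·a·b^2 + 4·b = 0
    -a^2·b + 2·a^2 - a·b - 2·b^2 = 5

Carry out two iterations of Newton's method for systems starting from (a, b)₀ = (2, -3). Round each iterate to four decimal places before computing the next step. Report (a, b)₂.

(1.3836, -1.2575)

At (2, -3): F = (78.0000, 3.0000).
Jacobian J = [[5·b^2, 10·a·b + 4], [-2·a·b + 4·a - b, -a^2 - a - 4·b]].
At the point, J = [[45.0000, -56.0000], [23.0000, 6.0000]] (det J = 1558.0000).
Solving J·Δ = −F gives Δ = (-0.4082, 1.0648).
Then the next iterate is (a, b)₁ = (1.5918, -1.9352).
Round to (1.5918, -1.9352) and repeat: F = (22.065647, 0.561570), J = [[18.724995, -26.804514], [14.463303, 3.615173]].
Δ = (-0.2082, 0.6777), so (a, b)₂ = (1.3836, -1.2575).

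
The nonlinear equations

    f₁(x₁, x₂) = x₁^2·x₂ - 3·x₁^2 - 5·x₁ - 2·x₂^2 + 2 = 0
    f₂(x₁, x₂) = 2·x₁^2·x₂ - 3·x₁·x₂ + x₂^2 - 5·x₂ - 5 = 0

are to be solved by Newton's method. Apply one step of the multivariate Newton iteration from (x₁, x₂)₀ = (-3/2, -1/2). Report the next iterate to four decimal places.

At (-3/2, -1/2): F = (1.1250, -6.7500).
Jacobian J = [[2·x₁·x₂ - 6·x₁ - 5, x₁^2 - 4·x₂], [4·x₁·x₂ - 3·x₂, 2·x₁^2 - 3·x₁ + 2·x₂ - 5]].
At the point, J = [[5.5000, 4.2500], [4.5000, 3.0000]] (det J = -2.6250).
Solving J·Δ = −F gives Δ = (12.2143, -16.0714).
Then the next iterate is (x₁, x₂)₁ = (10.7143, -16.5714).

(10.7143, -16.5714)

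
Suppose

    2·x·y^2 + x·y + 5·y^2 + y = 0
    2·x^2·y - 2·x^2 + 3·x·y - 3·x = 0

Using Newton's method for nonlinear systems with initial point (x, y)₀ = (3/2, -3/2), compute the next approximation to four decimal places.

(0.7217, -0.9458)

At (3/2, -3/2): F = (14.2500, -22.5000).
Jacobian J = [[2·y^2 + y, 4·x·y + x + 10·y + 1], [4·x·y - 4·x + 3·y - 3, 2·x^2 + 3·x]].
At the point, J = [[3.0000, -21.5000], [-22.5000, 9.0000]] (det J = -456.7500).
Solving J·Δ = −F gives Δ = (-0.7783, 0.5542).
Then the next iterate is (x, y)₁ = (0.7217, -0.9458).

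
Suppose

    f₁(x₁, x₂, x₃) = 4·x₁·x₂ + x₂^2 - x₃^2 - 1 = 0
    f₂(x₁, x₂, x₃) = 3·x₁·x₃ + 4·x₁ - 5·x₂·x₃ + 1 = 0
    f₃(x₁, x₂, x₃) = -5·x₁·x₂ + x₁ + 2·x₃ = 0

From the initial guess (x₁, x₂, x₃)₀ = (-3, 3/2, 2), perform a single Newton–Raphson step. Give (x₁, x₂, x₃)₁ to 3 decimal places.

(-1.653, 0.699, 0.635)

At (-3, 3/2, 2): F = (-20.750, -44.000, 23.500).
Jacobian J = [[4·x₂, 4·x₁ + 2·x₂, -2·x₃], [3·x₃ + 4, -5·x₃, 3·x₁ - 5·x₂], [-5·x₂ + 1, -5·x₁, 2]].
At the point, J = [[6.000, -9.000, -4.000], [10.000, -10.000, -16.500], [-6.500, 15.000, 2.000]] (det J = 239.750).
Solving J·Δ = −F gives Δ = (1.347, -0.801, -1.365).
Then the next iterate is (x₁, x₂, x₃)₁ = (-1.653, 0.699, 0.635).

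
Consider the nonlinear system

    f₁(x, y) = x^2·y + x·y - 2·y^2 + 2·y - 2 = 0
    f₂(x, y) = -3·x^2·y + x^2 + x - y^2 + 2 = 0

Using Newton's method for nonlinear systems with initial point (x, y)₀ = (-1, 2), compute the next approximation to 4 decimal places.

At (-1, 2): F = (-6.0000, -8.0000).
Jacobian J = [[2·x·y + y, x^2 + x - 4·y + 2], [-6·x·y + 2·x + 1, -3·x^2 - 2·y]].
At the point, J = [[-2.0000, -6.0000], [11.0000, -7.0000]] (det J = 80.0000).
Solving J·Δ = −F gives Δ = (0.0750, -1.0250).
Then the next iterate is (x, y)₁ = (-0.9250, 0.9750).

(-0.9250, 0.9750)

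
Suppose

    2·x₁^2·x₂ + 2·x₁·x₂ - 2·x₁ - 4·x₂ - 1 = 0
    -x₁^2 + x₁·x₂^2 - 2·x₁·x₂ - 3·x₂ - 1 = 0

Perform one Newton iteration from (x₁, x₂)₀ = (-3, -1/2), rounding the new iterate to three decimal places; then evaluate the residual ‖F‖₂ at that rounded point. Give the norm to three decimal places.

At (-3, -1/2): F = (1.000, -12.250).
Jacobian J = [[4·x₁·x₂ + 2·x₂ - 2, 2·x₁^2 + 2·x₁ - 4], [-2·x₁ + x₂^2 - 2·x₂, 2·x₁·x₂ - 2·x₁ - 3]].
At the point, J = [[3.000, 8.000], [7.250, 6.000]] (det J = -40.000).
Solving J·Δ = −F gives Δ = (2.600, -1.100).
Then the next iterate is (x₁, x₂)₁ = (-0.400, -1.600).
Re-evaluating at (-0.400, -1.600): F = (6.968, 1.336), so ‖F‖₂ = 7.095.

7.095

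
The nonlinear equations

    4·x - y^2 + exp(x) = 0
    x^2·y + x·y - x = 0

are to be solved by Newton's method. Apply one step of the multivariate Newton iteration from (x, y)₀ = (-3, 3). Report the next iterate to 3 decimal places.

(-2.996, -0.489)

At (-3, 3): F = (-20.95021, 21.000).
Jacobian J = [[exp(x) + 4, -2·y], [2·x·y + y - 1, x^2 + x]].
At the point, J = [[4.04979, -6.000], [-16.000, 6.000]] (det J = -71.70128).
Solving J·Δ = −F gives Δ = (0.004, -3.489).
Then the next iterate is (x, y)₁ = (-2.996, -0.489).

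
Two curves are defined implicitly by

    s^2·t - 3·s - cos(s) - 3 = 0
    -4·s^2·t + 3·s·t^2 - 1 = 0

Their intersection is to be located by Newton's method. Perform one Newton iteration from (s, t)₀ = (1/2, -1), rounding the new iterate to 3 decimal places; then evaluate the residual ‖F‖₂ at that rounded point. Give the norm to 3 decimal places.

At (1/2, -1): F = (-5.62758, 1.500).
Jacobian J = [[2·s·t + sin(s) - 3, s^2], [-8·s·t + 3·t^2, -4·s^2 + 6·s·t]].
At the point, J = [[-3.52057, 0.250], [7.000, -4.000]] (det J = 12.33230).
Solving J·Δ = −F gives Δ = (-1.795, -2.766).
Then the next iterate is (s, t)₁ = (-1.295, -3.766).
Re-evaluating at (-1.295, -3.766): F = (-5.70299, -30.83730), so ‖F‖₂ = 31.360.

31.360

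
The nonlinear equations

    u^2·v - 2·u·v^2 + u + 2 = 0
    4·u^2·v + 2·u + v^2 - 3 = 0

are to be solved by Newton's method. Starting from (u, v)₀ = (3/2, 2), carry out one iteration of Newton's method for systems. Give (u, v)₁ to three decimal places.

(0.824, 1.659)

At (3/2, 2): F = (-4.000, 22.000).
Jacobian J = [[2·u·v - 2·v^2 + 1, u^2 - 4·u·v], [8·u·v + 2, 4·u^2 + 2·v]].
At the point, J = [[-1.000, -9.750], [26.000, 13.000]] (det J = 240.500).
Solving J·Δ = −F gives Δ = (-0.676, -0.341).
Then the next iterate is (u, v)₁ = (0.824, 1.659).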